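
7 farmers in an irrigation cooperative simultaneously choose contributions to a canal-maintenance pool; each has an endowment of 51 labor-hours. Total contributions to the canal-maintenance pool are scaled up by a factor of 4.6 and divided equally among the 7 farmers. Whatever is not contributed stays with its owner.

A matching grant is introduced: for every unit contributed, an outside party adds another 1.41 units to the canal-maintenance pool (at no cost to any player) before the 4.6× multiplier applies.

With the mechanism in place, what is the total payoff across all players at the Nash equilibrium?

3957.70 labor-hours

Under the mechanism each unit contributed yields 4.6 × 2.41 / 7 = 1.5837 back to its contributor per unit of net cost, which exceeds 1, making full contribution the dominant choice for everyone.
At the Nash equilibrium everyone contributes 51. Group total payoff = 4.6 × 2.41 × 357 = 3957.70.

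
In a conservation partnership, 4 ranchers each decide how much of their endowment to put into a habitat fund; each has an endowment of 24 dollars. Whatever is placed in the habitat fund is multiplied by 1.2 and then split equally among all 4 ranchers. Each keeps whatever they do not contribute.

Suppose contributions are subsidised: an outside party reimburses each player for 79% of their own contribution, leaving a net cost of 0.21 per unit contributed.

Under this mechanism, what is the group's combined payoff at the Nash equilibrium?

191.04 dollars

The effective private return per unit is now (1.2/4) / 0.21 = 1.4286 > 1, so every player's dominant strategy flips to full contribution.
So the Nash equilibrium is full contribution by all 4; the group earns 4 × (24 × 0.79 + 1.2 × 24) = 191.04.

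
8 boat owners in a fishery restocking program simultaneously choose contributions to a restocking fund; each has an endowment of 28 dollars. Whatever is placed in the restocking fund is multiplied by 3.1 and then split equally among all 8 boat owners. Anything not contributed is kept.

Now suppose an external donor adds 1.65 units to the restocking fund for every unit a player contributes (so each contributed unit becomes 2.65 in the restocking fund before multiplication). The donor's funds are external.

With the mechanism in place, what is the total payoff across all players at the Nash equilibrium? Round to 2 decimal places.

With the mechanism, a contributed unit returns 3.1 × 2.65 / 8 = 1.0269 per unit of net cost to the contributor — now above 1 — so contributing fully is weakly dominant for every player.
So the Nash equilibrium is full contribution by all 8; the group earns 3.1 × 2.65 × 224 = 1840.16.

1840.16 dollars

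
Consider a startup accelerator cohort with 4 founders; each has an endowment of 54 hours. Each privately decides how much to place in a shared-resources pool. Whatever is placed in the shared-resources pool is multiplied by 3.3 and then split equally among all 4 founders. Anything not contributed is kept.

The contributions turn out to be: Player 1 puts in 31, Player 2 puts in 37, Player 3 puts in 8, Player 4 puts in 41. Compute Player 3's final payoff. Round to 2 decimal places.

142.53 hours

Total contributed: 31 + 37 + 8 + 41 = 117.
Each receives 3.3 × 117 / 4 = 96.53 from the shared-resources pool.
Player 3 keeps 54 − 8 = 46, so Player 3's payoff is 46 + 96.53 = 142.53.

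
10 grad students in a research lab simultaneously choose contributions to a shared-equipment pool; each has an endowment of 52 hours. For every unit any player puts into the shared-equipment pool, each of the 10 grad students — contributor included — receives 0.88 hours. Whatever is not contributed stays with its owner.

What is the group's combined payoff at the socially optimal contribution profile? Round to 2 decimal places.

Each contributed unit returns 8.800 to the group as a whole (0.88 to each of 10 players), which exceeds 1, so the social optimum is full contribution: group total = 8.800 × 520 = 4576.00.

4576.00 hours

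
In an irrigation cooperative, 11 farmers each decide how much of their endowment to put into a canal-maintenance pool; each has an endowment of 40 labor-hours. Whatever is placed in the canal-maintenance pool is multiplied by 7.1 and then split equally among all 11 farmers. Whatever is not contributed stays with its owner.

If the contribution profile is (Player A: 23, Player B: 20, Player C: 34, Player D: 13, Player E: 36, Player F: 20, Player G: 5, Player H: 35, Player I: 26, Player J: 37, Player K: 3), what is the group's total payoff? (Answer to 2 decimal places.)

Total contributed: 23 + 20 + 34 + 13 + 36 + 20 + 5 + 35 + 26 + 37 + 3 = 252; total kept: 11 × 40 − 252 = 188.
The canal-maintenance pool pays out 7.1 × 252 = 1789.20 in aggregate.
Group total = 188 + 1789.20 = 1977.20.

1977.20 labor-hours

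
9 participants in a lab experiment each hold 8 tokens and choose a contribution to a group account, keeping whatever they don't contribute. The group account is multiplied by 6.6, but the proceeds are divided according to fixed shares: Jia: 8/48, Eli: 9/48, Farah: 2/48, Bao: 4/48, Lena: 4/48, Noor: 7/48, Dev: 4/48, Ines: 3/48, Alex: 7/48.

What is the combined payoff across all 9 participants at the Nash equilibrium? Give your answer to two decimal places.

Player j's private return per contributed unit is 6.6 × (j's share). Contributing is weakly dominant for j when that share is at least 1/6.6 = 0.1515, and contributing 0 is dominant otherwise.
Jia and Eli are above the threshold, contributing 8 each; the remaining 7 contribute 0. Total contributed: 16.
The group account pays out 6.6 × 16 = 105.60 in total (split across the unequal shares, but the aggregate is all that matters for the group sum).
The 7 free-riders keep 8 each, adding 56. Group total = 56 + 105.60 = 161.60.

161.60 tokens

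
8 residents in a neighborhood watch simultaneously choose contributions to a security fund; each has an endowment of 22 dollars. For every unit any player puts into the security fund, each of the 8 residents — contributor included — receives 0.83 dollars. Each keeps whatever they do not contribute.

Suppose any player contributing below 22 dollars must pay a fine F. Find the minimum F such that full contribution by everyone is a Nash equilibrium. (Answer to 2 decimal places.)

Given the others contribute fully, the best deviation is to contribute 0 (any partial contribution still incurs the fine and gives up units whose private return 0.83 is below 1).
Deviating from 22 to 0 saves 22 dollars but forfeits the deviator's share of the drop in the security fund: 0.83 × 22 = 18.26.
So the deviation gain is 22 − 18.26 = 3.74, and the fine must be at least 3.74 dollars to wipe it out.

3.74 dollars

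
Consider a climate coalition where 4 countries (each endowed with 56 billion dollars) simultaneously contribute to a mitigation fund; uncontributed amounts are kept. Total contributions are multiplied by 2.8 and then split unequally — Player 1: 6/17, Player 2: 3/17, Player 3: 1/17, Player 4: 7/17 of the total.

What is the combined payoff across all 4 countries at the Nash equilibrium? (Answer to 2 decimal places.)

324.80 billion dollars

Player j's private return per contributed unit is 2.8 × (j's share). Contributing is weakly dominant for j when that share is at least 1/2.8 = 0.3571, and contributing 0 is dominant otherwise.
The only share above 0.3571 is Player 4's 7/17, contributing 56; the remaining 3 contribute 0. Total contributed: 56.
The mitigation fund pays out 2.8 × 56 = 156.80 in total (split across the unequal shares, but the aggregate is all that matters for the group sum).
The 3 free-riders keep 56 each, adding 168. Group total = 168 + 156.80 = 324.80.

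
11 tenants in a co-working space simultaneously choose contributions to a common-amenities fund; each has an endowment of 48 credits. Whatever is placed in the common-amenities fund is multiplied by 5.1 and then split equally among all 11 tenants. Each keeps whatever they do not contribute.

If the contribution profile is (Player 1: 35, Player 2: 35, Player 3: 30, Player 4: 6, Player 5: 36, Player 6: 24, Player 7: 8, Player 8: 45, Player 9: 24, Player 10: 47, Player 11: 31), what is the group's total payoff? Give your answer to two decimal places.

1844.10 credits

Total contributed: 35 + 35 + 30 + 6 + 36 + 24 + 8 + 45 + 24 + 47 + 31 = 321; total kept: 11 × 48 − 321 = 207.
The common-amenities fund pays out 5.1 × 321 = 1637.10 in aggregate.
Group total = 207 + 1637.10 = 1844.10.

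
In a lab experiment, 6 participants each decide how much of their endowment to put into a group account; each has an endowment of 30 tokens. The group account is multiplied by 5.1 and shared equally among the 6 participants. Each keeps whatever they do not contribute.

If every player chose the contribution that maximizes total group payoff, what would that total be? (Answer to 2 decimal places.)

Each contributed unit returns 5.100 to the group as a whole (0.8500 to each of 6 players), which exceeds 1, so the social optimum is full contribution: group total = 5.100 × 180 = 918.00.

918.00 tokens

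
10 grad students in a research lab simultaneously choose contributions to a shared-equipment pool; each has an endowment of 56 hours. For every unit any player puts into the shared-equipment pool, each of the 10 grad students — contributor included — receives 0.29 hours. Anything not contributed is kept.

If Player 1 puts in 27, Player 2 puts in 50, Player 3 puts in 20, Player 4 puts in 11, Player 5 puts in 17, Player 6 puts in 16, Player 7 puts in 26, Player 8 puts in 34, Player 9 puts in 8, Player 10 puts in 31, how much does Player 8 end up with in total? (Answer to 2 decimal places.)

Total contributed: 27 + 50 + 20 + 11 + 17 + 16 + 26 + 34 + 8 + 31 = 240.
Each receives 0.29 × 240 = 69.60 from the shared-equipment pool.
Player 8 keeps 56 − 34 = 22, so Player 8's payoff is 22 + 69.60 = 91.60.

91.60 hours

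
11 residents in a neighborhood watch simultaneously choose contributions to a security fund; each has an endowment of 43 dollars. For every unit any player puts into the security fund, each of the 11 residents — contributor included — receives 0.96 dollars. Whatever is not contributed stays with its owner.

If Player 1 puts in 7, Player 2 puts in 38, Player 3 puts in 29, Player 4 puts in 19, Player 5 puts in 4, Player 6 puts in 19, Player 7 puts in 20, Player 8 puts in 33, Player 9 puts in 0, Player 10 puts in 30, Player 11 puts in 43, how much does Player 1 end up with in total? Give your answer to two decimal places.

Total contributed: 7 + 38 + 29 + 19 + 4 + 19 + 20 + 33 + 0 + 30 + 43 = 242.
Each receives 0.96 × 242 = 232.32 from the security fund.
Player 1 keeps 43 − 7 = 36, so Player 1's payoff is 36 + 232.32 = 268.32.

268.32 dollars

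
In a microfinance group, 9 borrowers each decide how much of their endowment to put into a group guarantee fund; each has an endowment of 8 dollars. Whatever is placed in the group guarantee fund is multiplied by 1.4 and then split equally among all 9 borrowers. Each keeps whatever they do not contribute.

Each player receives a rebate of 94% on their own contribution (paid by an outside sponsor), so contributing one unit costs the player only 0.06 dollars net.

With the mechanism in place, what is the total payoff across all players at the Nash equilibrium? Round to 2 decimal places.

168.48 dollars

Under the mechanism each unit contributed yields (1.4/9) / 0.06 = 2.5926 back to its contributor per unit of net cost, which exceeds 1, making full contribution the dominant choice for everyone.
At the Nash equilibrium everyone contributes 8. Group total payoff = 9 × (8 × 0.94 + 1.4 × 8) = 168.48.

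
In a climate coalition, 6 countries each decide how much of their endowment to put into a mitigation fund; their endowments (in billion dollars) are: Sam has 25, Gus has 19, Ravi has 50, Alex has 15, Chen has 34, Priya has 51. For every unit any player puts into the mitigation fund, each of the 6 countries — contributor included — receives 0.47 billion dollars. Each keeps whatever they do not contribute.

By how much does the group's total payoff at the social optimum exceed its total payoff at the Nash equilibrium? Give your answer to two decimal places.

The private return per contributed unit is 0.47 < 1 for everyone, so the Nash equilibrium is zero contribution and the group total is Σ E_j = 25 + 19 + 50 + 15 + 34 + 51 = 194.
Each contributed unit returns 2.820 to the group, so the social optimum is full contribution by everyone: group total = 2.820 × 194 = 547.08.
Efficiency loss = (2.820 − 1) × 194 = 353.08.

353.08 billion dollars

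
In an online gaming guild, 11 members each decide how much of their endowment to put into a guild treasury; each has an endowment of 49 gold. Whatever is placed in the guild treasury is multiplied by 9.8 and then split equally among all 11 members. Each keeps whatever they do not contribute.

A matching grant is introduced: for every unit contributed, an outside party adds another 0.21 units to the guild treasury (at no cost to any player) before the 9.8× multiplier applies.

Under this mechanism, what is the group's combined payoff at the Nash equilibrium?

The effective private return per unit is now 9.8 × 1.21 / 11 = 1.0780 > 1, so every player's dominant strategy flips to full contribution.
At the Nash equilibrium everyone contributes 49. Group total payoff = 9.8 × 1.21 × 539 = 6391.46.

6391.46 gold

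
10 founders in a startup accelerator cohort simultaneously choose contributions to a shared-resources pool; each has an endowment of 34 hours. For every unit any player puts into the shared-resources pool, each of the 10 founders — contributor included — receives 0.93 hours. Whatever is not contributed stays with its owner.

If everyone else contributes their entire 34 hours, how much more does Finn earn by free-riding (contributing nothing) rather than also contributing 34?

2.38 hours

Switching from a contribution of 34 to 0 lets Finn keep an extra 34 hours, but lowers the shared-resources pool by 34, which costs Finn their own share of that drop: 0.93 × 34 = 31.62.
Net gain = 34 − 31.62 = 2.38. The private return per contributed unit (0.93) is below 1, so free-riding is indeed the best response regardless of what the others do.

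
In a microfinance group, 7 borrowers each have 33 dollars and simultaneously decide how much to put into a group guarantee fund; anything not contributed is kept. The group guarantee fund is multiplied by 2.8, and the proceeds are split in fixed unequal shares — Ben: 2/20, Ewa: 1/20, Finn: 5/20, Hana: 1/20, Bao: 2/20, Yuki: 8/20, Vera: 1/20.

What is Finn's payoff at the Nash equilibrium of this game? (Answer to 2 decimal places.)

56.10 dollars

For player j, contributing a unit is worthwhile iff 2.8 × (j's share) ≥ 1, i.e. iff j's share is at least 0.3571.
Yuki alone (share 8/20) is above the threshold, contributing 33; the remaining 6 contribute 0. Total contributed: 33.
Finn keeps 33 and receives 2.8 × 33 × 5/20 = 23.10 from the group guarantee fund, for a payoff of 56.10.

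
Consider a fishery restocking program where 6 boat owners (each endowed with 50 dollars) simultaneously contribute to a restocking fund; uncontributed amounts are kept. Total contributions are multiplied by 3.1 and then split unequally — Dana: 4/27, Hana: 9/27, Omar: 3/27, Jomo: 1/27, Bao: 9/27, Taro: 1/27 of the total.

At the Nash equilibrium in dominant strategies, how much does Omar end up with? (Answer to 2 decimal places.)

84.44 dollars

A player with share s gets back 3.1·s per unit contributed, so full contribution is dominant for anyone with s > 1/3.1 = 0.3226 and zero contribution is dominant for anyone below.
The shares above 0.3226 belong to Hana and Bao, contributing 50 each; the remaining 4 contribute 0. Total contributed: 100.
Omar keeps 50 and receives 3.1 × 100 × 3/27 = 34.44 from the restocking fund, for a payoff of 84.44.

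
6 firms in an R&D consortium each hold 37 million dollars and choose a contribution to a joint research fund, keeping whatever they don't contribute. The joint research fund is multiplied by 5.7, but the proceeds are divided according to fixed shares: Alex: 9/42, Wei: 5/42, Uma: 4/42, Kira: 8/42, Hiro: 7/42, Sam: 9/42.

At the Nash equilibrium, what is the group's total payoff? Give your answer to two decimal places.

743.70 million dollars

Each unit j contributes comes back to j as 5.7 × (j's share), so j prefers to contribute only if that share exceeds 1/5.7 = 0.1754; otherwise keeping the unit dominates.
The shares above 0.1754 belong to Alex, Kira and Sam, contributing 37 each; the remaining 3 contribute 0. Total contributed: 111.
The joint research fund pays out 5.7 × 111 = 632.70 in total (split across the unequal shares, but the aggregate is all that matters for the group sum).
The 3 free-riders keep 37 each, adding 111. Group total = 111 + 632.70 = 743.70.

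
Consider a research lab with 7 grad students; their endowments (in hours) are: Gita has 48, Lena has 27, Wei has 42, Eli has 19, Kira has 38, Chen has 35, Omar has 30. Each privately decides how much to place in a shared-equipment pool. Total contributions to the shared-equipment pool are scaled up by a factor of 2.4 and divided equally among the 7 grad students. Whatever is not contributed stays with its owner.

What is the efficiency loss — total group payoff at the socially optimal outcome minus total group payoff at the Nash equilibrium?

334.60 hours

The private return per contributed unit is 2.4/7 = 0.3429 < 1 for every player regardless of endowment, so the Nash equilibrium is zero contribution and the group total is Σ E_j = 48 + 27 + 42 + 19 + 38 + 35 + 30 = 239.
Each contributed unit returns 2.400 to the group, so the social optimum is full contribution by everyone: group total = 2.400 × 239 = 573.60.
Efficiency loss = (2.400 − 1) × 239 = 334.60.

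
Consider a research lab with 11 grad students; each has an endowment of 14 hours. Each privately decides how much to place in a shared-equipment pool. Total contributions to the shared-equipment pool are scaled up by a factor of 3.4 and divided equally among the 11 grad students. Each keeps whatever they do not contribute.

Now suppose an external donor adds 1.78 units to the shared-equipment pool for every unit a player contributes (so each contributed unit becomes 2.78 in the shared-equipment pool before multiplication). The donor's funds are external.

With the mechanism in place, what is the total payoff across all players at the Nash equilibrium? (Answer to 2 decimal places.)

The effective private return is 3.4 × 2.78 / 11 = 0.8593, which is still under 1, so the mechanism doesn't change anyone's dominant strategy: zero contribution.
At the Nash equilibrium no one contributes; group total payoff = 11 × 14 = 154.

154.00 hours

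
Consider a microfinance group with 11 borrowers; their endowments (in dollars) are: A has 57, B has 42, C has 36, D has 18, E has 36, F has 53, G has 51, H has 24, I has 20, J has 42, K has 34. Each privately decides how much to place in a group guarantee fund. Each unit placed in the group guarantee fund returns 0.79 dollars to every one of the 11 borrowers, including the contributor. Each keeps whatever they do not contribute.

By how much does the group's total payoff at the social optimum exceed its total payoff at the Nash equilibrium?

The private return per contributed unit is 0.79 < 1 for everyone, so the Nash equilibrium is zero contribution and the group total is Σ E_j = 57 + 42 + 36 + 18 + 36 + 53 + 51 + 24 + 20 + 42 + 34 = 413.
Each contributed unit returns 8.690 to the group, so the social optimum is full contribution by everyone: group total = 8.690 × 413 = 3588.97.
Efficiency loss = (8.690 − 1) × 413 = 3175.97.

3175.97 dollars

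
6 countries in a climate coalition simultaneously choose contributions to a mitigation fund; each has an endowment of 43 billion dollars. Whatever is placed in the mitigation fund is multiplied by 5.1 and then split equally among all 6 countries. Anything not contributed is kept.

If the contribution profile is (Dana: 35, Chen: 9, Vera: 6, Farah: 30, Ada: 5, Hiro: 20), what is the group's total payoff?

688.50 billion dollars

Total contributed: 35 + 9 + 6 + 30 + 5 + 20 = 105; total kept: 6 × 43 − 105 = 153.
The mitigation fund pays out 5.1 × 105 = 535.50 in aggregate.
Group total = 153 + 535.50 = 688.50.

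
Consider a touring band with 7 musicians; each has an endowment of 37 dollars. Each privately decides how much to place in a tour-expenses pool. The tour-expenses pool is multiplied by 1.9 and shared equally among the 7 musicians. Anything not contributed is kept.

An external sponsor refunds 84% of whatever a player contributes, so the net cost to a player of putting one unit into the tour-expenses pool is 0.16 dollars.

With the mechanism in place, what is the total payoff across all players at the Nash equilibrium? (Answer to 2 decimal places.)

709.66 dollars

With the mechanism, a contributed unit returns (1.9/7) / 0.16 = 1.6964 per unit of net cost to the contributor — now above 1 — so contributing fully is weakly dominant for every player.
At the Nash equilibrium everyone contributes 37. Group total payoff = 7 × (37 × 0.84 + 1.9 × 37) = 709.66.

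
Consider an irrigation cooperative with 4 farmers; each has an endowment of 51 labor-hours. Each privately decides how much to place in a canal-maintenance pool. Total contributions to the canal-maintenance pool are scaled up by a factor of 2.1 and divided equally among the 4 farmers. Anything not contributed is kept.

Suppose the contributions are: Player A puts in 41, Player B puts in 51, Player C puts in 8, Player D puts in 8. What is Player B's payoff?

Total contributed: 41 + 51 + 8 + 8 = 108.
Each receives 2.1 × 108 / 4 = 56.70 from the canal-maintenance pool.
Player B keeps 51 − 51 = 0, so Player B's payoff is 0 + 56.70 = 56.70.

56.70 labor-hours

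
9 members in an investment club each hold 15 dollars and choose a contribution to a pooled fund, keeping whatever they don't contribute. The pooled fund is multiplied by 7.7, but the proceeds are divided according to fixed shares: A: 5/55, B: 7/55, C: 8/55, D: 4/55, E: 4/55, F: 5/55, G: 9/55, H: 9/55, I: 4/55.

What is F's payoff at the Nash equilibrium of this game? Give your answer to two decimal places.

46.50 dollars

For player j, contributing a unit is worthwhile iff 7.7 × (j's share) ≥ 1, i.e. iff j's share is at least 0.1299.
C, G and H are above the threshold, contributing 15 each; the remaining 6 contribute 0. Total contributed: 45.
F keeps 15 and receives 7.7 × 45 × 5/55 = 31.50 from the pooled fund, for a payoff of 46.50.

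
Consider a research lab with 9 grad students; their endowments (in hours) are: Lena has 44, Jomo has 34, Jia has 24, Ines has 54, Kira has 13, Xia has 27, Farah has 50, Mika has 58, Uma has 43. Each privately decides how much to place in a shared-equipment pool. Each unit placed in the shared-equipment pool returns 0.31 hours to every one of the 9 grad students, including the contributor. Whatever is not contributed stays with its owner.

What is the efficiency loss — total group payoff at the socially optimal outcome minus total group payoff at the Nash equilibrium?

The private return per contributed unit is 0.31 < 1 for everyone, so the Nash equilibrium is zero contribution and the group total is Σ E_j = 44 + 34 + 24 + 54 + 13 + 27 + 50 + 58 + 43 = 347.
Each contributed unit returns 2.790 to the group, so the social optimum is full contribution by everyone: group total = 2.790 × 347 = 968.13.
Efficiency loss = (2.790 − 1) × 347 = 621.13.

621.13 hours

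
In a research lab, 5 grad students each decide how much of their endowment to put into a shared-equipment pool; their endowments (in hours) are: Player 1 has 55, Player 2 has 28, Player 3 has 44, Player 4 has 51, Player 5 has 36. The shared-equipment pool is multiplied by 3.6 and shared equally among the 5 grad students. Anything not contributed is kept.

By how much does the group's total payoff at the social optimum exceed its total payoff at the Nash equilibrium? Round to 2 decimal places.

556.40 hours

The private return per contributed unit is 3.6/5 = 0.7200 < 1 for every player regardless of endowment, so the Nash equilibrium is zero contribution and the group total is Σ E_j = 55 + 28 + 44 + 51 + 36 = 214.
Each contributed unit returns 3.600 to the group, so the social optimum is full contribution by everyone: group total = 3.600 × 214 = 770.40.
Efficiency loss = (3.600 − 1) × 214 = 556.40.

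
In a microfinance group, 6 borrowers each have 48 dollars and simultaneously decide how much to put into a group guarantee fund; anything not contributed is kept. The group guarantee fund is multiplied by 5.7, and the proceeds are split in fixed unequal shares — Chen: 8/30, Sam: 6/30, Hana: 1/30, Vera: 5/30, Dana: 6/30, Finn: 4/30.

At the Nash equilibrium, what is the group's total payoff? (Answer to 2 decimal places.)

964.80 dollars

Each unit j contributes comes back to j as 5.7 × (j's share), so j prefers to contribute only if that share exceeds 1/5.7 = 0.1754; otherwise keeping the unit dominates.
Chen, Sam and Dana clear that bar, contributing 48 each; the remaining 3 contribute 0. Total contributed: 144.
The group guarantee fund pays out 5.7 × 144 = 820.80 in total (split across the unequal shares, but the aggregate is all that matters for the group sum).
The 3 free-riders keep 48 each, adding 144. Group total = 144 + 820.80 = 964.80.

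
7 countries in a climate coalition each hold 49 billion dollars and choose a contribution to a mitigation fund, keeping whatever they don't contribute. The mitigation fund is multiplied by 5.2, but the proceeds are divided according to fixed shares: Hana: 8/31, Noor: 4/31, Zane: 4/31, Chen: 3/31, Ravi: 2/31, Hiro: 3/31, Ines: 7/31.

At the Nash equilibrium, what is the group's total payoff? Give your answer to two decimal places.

A player with share s gets back 5.2·s per unit contributed, so full contribution is dominant for anyone with s > 1/5.2 = 0.1923 and zero contribution is dominant for anyone below.
Hana and Ines are above the threshold, contributing 49 each; the remaining 5 contribute 0. Total contributed: 98.
The mitigation fund pays out 5.2 × 98 = 509.60 in total (split across the unequal shares, but the aggregate is all that matters for the group sum).
The 5 free-riders keep 49 each, adding 245. Group total = 245 + 509.60 = 754.60.

754.60 billion dollars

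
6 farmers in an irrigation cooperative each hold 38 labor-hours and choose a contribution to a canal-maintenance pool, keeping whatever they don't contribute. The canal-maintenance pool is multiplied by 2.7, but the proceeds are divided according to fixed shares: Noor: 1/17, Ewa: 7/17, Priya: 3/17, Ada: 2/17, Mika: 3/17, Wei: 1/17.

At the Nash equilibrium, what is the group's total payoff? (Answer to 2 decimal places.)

For player j, contributing a unit is worthwhile iff 2.7 × (j's share) ≥ 1, i.e. iff j's share is at least 0.3704.
Only Ewa (7/17) clears that bar, contributing 38; the remaining 5 contribute 0. Total contributed: 38.
The canal-maintenance pool pays out 2.7 × 38 = 102.60 in total (split across the unequal shares, but the aggregate is all that matters for the group sum).
The 5 free-riders keep 38 each, adding 190. Group total = 190 + 102.60 = 292.60.

292.60 labor-hours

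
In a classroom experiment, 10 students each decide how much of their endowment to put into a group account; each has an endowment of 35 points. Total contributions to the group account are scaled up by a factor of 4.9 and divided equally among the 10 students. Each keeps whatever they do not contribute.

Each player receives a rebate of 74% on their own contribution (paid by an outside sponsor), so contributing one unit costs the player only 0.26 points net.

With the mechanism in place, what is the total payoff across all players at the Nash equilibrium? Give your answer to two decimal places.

1974.00 points

With the mechanism, a contributed unit returns (4.9/10) / 0.26 = 1.8846 per unit of net cost to the contributor — now above 1 — so contributing fully is weakly dominant for every player.
So the Nash equilibrium is full contribution by all 10; the group earns 10 × (35 × 0.74 + 4.9 × 35) = 1974.00.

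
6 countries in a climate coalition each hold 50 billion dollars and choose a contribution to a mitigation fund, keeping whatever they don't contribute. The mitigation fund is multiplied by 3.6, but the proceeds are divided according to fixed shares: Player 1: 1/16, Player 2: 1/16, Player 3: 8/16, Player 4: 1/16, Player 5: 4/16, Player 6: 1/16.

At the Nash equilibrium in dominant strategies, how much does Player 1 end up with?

61.25 billion dollars

A player with share s gets back 3.6·s per unit contributed, so full contribution is dominant for anyone with s > 1/3.6 = 0.2778 and zero contribution is dominant for anyone below.
The only share above 0.2778 is Player 3's 8/16, contributing 50; the remaining 5 contribute 0. Total contributed: 50.
Player 1 keeps 50 and receives 3.6 × 50 × 1/16 = 11.25 from the mitigation fund, for a payoff of 61.25.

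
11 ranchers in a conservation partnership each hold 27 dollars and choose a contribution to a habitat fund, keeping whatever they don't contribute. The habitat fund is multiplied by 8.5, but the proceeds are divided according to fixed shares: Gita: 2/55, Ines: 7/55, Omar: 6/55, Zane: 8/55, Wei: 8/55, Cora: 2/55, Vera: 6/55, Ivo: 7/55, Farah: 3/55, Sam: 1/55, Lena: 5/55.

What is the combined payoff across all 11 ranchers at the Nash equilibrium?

1107.00 dollars

A player with share s gets back 8.5·s per unit contributed, so full contribution is dominant for anyone with s > 1/8.5 = 0.1176 and zero contribution is dominant for anyone below.
Ines, Zane, Wei and Ivo are above the threshold, contributing 27 each; the remaining 7 contribute 0. Total contributed: 108.
The habitat fund pays out 8.5 × 108 = 918.00 in total (split across the unequal shares, but the aggregate is all that matters for the group sum).
The 7 free-riders keep 27 each, adding 189. Group total = 189 + 918.00 = 1107.00.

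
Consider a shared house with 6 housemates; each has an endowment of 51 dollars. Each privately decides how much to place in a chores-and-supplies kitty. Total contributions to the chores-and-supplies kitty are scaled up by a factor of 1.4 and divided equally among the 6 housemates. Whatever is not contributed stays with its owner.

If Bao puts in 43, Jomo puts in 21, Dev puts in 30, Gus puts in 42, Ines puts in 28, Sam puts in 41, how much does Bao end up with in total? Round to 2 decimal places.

55.83 dollars

Total contributed: 43 + 21 + 30 + 42 + 28 + 41 = 205.
Each receives 1.4 × 205 / 6 = 47.83 from the chores-and-supplies kitty.
Bao keeps 51 − 43 = 8, so Bao's payoff is 8 + 47.83 = 55.83.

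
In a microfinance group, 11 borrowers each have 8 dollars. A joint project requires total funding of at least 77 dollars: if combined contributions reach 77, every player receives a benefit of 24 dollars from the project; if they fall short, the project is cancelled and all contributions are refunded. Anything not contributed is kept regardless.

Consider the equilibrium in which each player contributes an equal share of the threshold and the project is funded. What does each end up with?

25 dollars

Equal share of the threshold: 77/11 = 7.
At this profile no one gains by cutting their contribution: any cut drops the total below 77, the project is cancelled, contributions are refunded, and the deviator ends with 8, which is less than 8 − 7 + 24 = 25. Contributing more than 7 just wastes the excess. So contributing exactly 7 is a best response.
Each player's payoff: 8 − 7 + 24 = 25.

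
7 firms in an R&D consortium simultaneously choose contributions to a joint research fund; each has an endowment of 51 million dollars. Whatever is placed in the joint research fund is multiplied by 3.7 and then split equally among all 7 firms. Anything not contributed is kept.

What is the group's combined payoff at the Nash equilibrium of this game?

Each contributed unit returns 3.7/7 = 0.5286 to its contributor — below 1 — so contributing 0 is dominant for every player. At the Nash equilibrium everyone keeps their 51, and the group total is 7 × 51 = 357.

357.00 million dollars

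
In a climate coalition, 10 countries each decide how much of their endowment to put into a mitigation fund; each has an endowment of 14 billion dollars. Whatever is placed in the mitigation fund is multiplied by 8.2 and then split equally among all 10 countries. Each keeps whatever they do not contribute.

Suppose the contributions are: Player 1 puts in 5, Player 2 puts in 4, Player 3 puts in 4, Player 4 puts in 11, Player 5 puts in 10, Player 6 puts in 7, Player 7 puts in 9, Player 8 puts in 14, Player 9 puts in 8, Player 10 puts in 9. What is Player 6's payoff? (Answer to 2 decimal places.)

Total contributed: 5 + 4 + 4 + 11 + 10 + 7 + 9 + 14 + 8 + 9 = 81.
Each receives 8.2 × 81 / 10 = 66.42 from the mitigation fund.
Player 6 keeps 14 − 7 = 7, so Player 6's payoff is 7 + 66.42 = 73.42.

73.42 billion dollars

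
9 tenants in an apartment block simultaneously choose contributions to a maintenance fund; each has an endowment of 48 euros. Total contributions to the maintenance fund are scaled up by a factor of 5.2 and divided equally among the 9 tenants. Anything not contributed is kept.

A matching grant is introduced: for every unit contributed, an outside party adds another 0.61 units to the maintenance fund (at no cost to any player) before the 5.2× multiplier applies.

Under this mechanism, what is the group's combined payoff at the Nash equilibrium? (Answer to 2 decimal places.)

432.00 euros

Even with the mechanism, each unit contributed returns only 5.2 × 1.61 / 9 = 0.9302 per unit of net cost, so contributing nothing is still dominant.
At the Nash equilibrium no one contributes; group total payoff = 9 × 48 = 432.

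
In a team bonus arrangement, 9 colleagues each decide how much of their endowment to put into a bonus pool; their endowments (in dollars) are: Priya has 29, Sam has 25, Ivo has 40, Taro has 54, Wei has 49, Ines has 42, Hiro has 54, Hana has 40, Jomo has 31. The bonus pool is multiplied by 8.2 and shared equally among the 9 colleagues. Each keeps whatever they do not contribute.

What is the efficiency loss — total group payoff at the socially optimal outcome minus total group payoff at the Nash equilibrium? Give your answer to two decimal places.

The private return per contributed unit is 8.2/9 = 0.9111 < 1 for every player regardless of endowment, so the Nash equilibrium is zero contribution and the group total is Σ E_j = 29 + 25 + 40 + 54 + 49 + 42 + 54 + 40 + 31 = 364.
Each contributed unit returns 8.200 to the group, so the social optimum is full contribution by everyone: group total = 8.200 × 364 = 2984.80.
Efficiency loss = (8.200 − 1) × 364 = 2620.80.

2620.80 dollars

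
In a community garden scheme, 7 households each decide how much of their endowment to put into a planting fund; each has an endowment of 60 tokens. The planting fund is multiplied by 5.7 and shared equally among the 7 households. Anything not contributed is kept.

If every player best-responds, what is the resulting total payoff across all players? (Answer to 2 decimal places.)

420.00 tokens

Each contributed unit returns 5.7/7 = 0.8143 to its contributor — below 1 — so contributing 0 is dominant for every player. At the Nash equilibrium everyone keeps their 60, and the group total is 7 × 60 = 420.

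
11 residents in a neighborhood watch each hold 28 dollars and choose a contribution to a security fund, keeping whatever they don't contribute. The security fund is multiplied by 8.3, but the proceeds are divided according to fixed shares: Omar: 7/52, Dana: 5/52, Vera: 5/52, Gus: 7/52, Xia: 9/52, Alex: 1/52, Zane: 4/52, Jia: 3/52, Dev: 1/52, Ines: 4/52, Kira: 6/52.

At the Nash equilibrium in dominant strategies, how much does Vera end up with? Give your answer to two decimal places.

Each unit j contributes comes back to j as 8.3 × (j's share), so j prefers to contribute only if that share exceeds 1/8.3 = 0.1205; otherwise keeping the unit dominates.
Omar, Gus and Xia clear that bar, contributing 28 each; the remaining 8 contribute 0. Total contributed: 84.
Vera keeps 28 and receives 8.3 × 84 × 5/52 = 67.04 from the security fund, for a payoff of 95.04.

95.04 dollars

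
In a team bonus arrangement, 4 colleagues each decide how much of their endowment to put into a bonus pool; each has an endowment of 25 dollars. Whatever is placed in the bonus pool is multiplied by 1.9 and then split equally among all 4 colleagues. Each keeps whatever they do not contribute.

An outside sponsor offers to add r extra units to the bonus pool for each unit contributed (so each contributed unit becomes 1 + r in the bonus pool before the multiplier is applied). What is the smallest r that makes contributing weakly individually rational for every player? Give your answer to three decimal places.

1.105

With matching at rate r, one contributed unit becomes (1 + r) in the bonus pool and returns 1.9 × (1 + r) / 4 to the contributor.
Setting this equal to 1: 1 + r = 4/1.9 = 2.1053.
So the minimum matching rate is r = 2.1053 − 1 = 1.105.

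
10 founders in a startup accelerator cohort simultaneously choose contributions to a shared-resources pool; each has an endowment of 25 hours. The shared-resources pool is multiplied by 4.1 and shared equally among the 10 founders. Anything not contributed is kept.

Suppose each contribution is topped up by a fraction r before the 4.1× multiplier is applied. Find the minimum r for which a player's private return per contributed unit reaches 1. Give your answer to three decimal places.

1.439

With matching at rate r, one contributed unit becomes (1 + r) in the shared-resources pool and returns 4.1 × (1 + r) / 10 to the contributor.
Setting this equal to 1: 1 + r = 10/4.1 = 2.4390.
So the minimum matching rate is r = 2.4390 − 1 = 1.439.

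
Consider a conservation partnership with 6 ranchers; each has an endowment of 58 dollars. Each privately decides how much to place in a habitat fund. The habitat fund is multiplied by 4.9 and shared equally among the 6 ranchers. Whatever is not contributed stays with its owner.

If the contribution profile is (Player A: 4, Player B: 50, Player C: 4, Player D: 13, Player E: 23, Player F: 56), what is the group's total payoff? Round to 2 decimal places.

Total contributed: 4 + 50 + 4 + 13 + 23 + 56 = 150; total kept: 6 × 58 − 150 = 198.
The habitat fund pays out 4.9 × 150 = 735.00 in aggregate.
Group total = 198 + 735.00 = 933.00.

933.00 dollars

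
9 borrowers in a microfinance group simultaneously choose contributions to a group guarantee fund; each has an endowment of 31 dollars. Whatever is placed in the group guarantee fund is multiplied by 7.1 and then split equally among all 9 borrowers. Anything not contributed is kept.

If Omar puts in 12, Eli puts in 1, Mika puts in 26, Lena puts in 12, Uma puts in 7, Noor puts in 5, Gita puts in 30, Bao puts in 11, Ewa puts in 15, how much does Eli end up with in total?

Total contributed: 12 + 1 + 26 + 12 + 7 + 5 + 30 + 11 + 15 = 119.
Each receives 7.1 × 119 / 9 = 93.88 from the group guarantee fund.
Eli keeps 31 − 1 = 30, so Eli's payoff is 30 + 93.88 = 123.88.

123.88 dollars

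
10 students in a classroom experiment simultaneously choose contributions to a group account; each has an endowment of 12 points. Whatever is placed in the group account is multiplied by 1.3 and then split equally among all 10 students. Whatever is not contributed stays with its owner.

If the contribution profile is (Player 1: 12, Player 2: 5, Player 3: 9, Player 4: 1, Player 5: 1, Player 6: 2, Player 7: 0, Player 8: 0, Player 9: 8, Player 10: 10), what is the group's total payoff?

134.40 points

Total contributed: 12 + 5 + 9 + 1 + 1 + 2 + 0 + 0 + 8 + 10 = 48; total kept: 10 × 12 − 48 = 72.
The group account pays out 1.3 × 48 = 62.40 in aggregate.
Group total = 72 + 62.40 = 134.40.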